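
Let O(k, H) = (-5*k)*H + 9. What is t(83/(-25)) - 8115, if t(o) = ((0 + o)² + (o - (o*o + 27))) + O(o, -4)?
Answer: -205068/25 ≈ -8202.7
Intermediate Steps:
O(k, H) = 9 - 5*H*k (O(k, H) = -5*H*k + 9 = 9 - 5*H*k)
t(o) = -18 + 21*o (t(o) = ((0 + o)² + (o - (o*o + 27))) + (9 - 5*(-4)*o) = (o² + (o - (o² + 27))) + (9 + 20*o) = (o² + (o - (27 + o²))) + (9 + 20*o) = (o² + (o + (-27 - o²))) + (9 + 20*o) = (o² + (-27 + o - o²)) + (9 + 20*o) = (-27 + o) + (9 + 20*o) = -18 + 21*o)
t(83/(-25)) - 8115 = (-18 + 21*(83/(-25))) - 8115 = (-18 + 21*(83*(-1/25))) - 8115 = (-18 + 21*(-83/25)) - 8115 = (-18 - 1743/25) - 8115 = -2193/25 - 8115 = -205068/25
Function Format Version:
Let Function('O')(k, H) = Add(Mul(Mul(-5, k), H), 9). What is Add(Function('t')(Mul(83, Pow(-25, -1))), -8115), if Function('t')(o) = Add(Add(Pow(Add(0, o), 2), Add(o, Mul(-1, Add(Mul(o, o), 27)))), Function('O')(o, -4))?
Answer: Rational(-205068, 25) ≈ -8202.7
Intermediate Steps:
Function('O')(k, H) = Add(9, Mul(-5, H, k)) (Function('O')(k, H) = Add(Mul(-5, H, k), 9) = Add(9, Mul(-5, H, k)))
Function('t')(o) = Add(-18, Mul(21, o)) (Function('t')(o) = Add(Add(Pow(Add(0, o), 2), Add(o, Mul(-1, Add(Mul(o, o), 27)))), Add(9, Mul(-5, -4, o))) = Add(Add(Pow(o, 2), Add(o, Mul(-1, Add(Pow(o, 2), 27)))), Add(9, Mul(20, o))) = Add(Add(Pow(o, 2), Add(o, Mul(-1, Add(27, Pow(o, 2))))), Add(9, Mul(20, o))) = Add(Add(Pow(o, 2), Add(o, Add(-27, Mul(-1, Pow(o, 2))))), Add(9, Mul(20, o))) = Add(Add(Pow(o, 2), Add(-27, o, Mul(-1, Pow(o, 2)))), Add(9, Mul(20, o))) = Add(Add(-27, o), Add(9, Mul(20, o))) = Add(-18, Mul(21, o)))
Add(Function('t')(Mul(83, Pow(-25, -1))), -8115) = Add(Add(-18, Mul(21, Mul(83, Pow(-25, -1)))), -8115) = Add(Add(-18, Mul(21, Mul(83, Rational(-1, 25)))), -8115) = Add(Add(-18, Mul(21, Rational(-83, 25))), -8115) = Add(Add(-18, Rational(-1743, 25)), -8115) = Add(Rational(-2193, 25), -8115) = Rational(-205068, 25)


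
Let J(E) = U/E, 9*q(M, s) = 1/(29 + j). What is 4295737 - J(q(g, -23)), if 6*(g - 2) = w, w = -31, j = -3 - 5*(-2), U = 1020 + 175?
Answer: 3908557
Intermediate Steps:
U = 1195
j = 7 (j = -3 + 10 = 7)
g = -19/6 (g = 2 + (⅙)*(-31) = 2 - 31/6 = -19/6 ≈ -3.1667)
q(M, s) = 1/324 (q(M, s) = 1/(9*(29 + 7)) = (⅑)/36 = (⅑)*(1/36) = 1/324)
J(E) = 1195/E
4295737 - J(q(g, -23)) = 4295737 - 1195/1/324 = 4295737 - 1195*324 = 4295737 - 1*387180 = 4295737 - 387180 = 3908557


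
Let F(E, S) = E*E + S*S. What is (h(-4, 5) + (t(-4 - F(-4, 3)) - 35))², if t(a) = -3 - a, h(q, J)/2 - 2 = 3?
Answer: 1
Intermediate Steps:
F(E, S) = E² + S²
h(q, J) = 10 (h(q, J) = 4 + 2*3 = 4 + 6 = 10)
(h(-4, 5) + (t(-4 - F(-4, 3)) - 35))² = (10 + ((-3 - (-4 - ((-4)² + 3²))) - 35))² = (10 + ((-3 - (-4 - (16 + 9))) - 35))² = (10 + ((-3 - (-4 - 1*25)) - 35))² = (10 + ((-3 - (-4 - 25)) - 35))² = (10 + ((-3 - 1*(-29)) - 35))² = (10 + ((-3 + 29) - 35))² = (10 + (26 - 35))² = (10 - 9)² = 1² = 1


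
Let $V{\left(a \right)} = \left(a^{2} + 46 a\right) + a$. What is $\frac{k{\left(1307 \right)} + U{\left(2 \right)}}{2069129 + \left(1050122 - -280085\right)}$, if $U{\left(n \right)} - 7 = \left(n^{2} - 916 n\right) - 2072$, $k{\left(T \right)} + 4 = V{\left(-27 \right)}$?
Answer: $- \frac{493}{377704} \approx -0.0013053$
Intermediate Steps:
$V{\left(a \right)} = a^{2} + 47 a$
$k{\left(T \right)} = -544$ ($k{\left(T \right)} = -4 - 27 \left(47 - 27\right) = -4 - 540 = -544$)
$U{\left(n \right)} = -2065 + n^{2} - 916 n$ ($U{\left(n \right)} = 7 - \left(2072 - n^{2} + 916 n\right) = -2065 + n^{2} - 916 n$)
$\frac{k{\left(1307 \right)} + U{\left(2 \right)}}{2069129 + \left(1050122 - -280085\right)} = \frac{-544 - \left(3897 - 4\right)}{2069129 + \left(1050122 - -280085\right)} = \frac{-544 - 3893}{2069129 + \left(1050122 + 280085\right)} = \frac{-544 - 3893}{2069129 + 1330207} = - \frac{4437}{3399336} = \left(-4437\right) \frac{1}{3399336} = - \frac{493}{377704}$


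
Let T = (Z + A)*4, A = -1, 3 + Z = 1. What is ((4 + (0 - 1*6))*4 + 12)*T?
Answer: -48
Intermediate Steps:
Z = -2 (Z = -3 + 1 = -2)
T = -12 (T = (-2 - 1)*4 = -3*4 = -12)
((4 + (0 - 1*6))*4 + 12)*T = ((4 + (0 - 1*6))*4 + 12)*(-12) = ((4 + (0 - 6))*4 + 12)*(-12) = ((4 - 6)*4 + 12)*(-12) = (-2*4 + 12)*(-12) = (-8 + 12)*(-12) = 4*(-12) = -48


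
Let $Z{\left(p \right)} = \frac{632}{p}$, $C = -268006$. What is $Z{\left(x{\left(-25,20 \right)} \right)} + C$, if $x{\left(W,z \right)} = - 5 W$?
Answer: $- \frac{33500118}{125} \approx -2.68 \cdot 10^{5}$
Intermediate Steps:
$Z{\left(x{\left(-25,20 \right)} \right)} + C = \frac{632}{\left(-5\right) \left(-25\right)} - 268006 = \frac{632}{125} - 268006 = - \frac{33500118}{125}$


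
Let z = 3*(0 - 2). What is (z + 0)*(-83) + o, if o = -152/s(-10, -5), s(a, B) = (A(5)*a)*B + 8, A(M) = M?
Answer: 64166/129 ≈ 497.41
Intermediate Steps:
z = -6 (z = 3*(-2) = -6)
s(a, B) = 8 + 5*B*a (s(a, B) = (5*a)*B + 8 = 5*B*a + 8 = 8 + 5*B*a)
o = -76/129 (o = -152/(8 + 5*(-5)*(-10)) = -152/(8 + 250) = -152/258 = -152*1/258 = -76/129 ≈ -0.58915)
(z + 0)*(-83) + o = (-6 + 0)*(-83) - 76/129 = -6*(-83) - 76/129 = 498 - 76/129 = 64166/129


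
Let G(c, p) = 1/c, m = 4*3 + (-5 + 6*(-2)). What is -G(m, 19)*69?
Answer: 69/5 ≈ 13.800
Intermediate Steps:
m = -5 (m = 12 + (-5 - 12) = 12 - 17 = -5)
-G(m, 19)*69 = -69/(-5) = -(-1)*69/5 = -1*(-69/5) = 69/5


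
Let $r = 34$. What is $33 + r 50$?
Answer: $1733$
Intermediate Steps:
$33 + r 50 = 33 + 34 \cdot 50 = 33 + 1700 = 1733$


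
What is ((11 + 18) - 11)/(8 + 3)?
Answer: 18/11 ≈ 1.6364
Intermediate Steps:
((11 + 18) - 11)/(8 + 3) = (29 - 11)/11 = (1/11)*18 = 18/11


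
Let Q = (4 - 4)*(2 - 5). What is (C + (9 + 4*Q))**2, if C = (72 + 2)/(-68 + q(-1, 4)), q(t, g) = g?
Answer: 63001/1024 ≈ 61.524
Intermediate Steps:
C = -37/32 (C = (72 + 2)/(-68 + 4) = 74/(-64) = 74*(-1/64) = -37/32 ≈ -1.1563)
Q = 0 (Q = 0*(-3) = 0)
(C + (9 + 4*Q))**2 = (-37/32 + (9 + 4*0))**2 = (-37/32 + (9 + 0))**2 = (-37/32 + 9)**2 = (251/32)**2 = 63001/1024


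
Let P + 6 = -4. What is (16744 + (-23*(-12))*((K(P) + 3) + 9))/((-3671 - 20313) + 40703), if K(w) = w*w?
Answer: 47656/16719 ≈ 2.8504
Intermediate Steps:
P = -10 (P = -6 - 4 = -10)
K(w) = w²
(16744 + (-23*(-12))*((K(P) + 3) + 9))/((-3671 - 20313) + 40703) = (16744 + (-23*(-12))*(((-10)² + 3) + 9))/((-3671 - 20313) + 40703) = (16744 + 276*((100 + 3) + 9))/(-23984 + 40703) = (16744 + 276*(103 + 9))/16719 = (16744 + 276*112)*(1/16719) = (16744 + 30912)*(1/16719) = 47656*(1/16719) = 47656/16719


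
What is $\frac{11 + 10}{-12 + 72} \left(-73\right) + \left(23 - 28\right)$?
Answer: $- \frac{611}{20} \approx -30.55$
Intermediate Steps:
$\frac{11 + 10}{-12 + 72} \left(-73\right) + \left(23 - 28\right) = \frac{21}{60} \left(-73\right) - 5 = 21 \cdot \frac{1}{60} \left(-73\right) - 5 = \frac{7}{20} \left(-73\right) - 5 = - \frac{511}{20} - 5 = - \frac{611}{20}$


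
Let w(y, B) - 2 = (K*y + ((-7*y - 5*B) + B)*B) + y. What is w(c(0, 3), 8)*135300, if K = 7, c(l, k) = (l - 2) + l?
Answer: -21377400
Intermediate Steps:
c(l, k) = -2 + 2*l (c(l, k) = (-2 + l) + l = -2 + 2*l)
w(y, B) = 2 + 8*y + B*(-7*y - 4*B) (w(y, B) = 2 + ((7*y + ((-7*y - 5*B) + B)*B) + y) = 2 + ((7*y + (-7*y - 4*B)*B) + y) = 2 + ((7*y + B*(-7*y - 4*B)) + y) = 2 + (8*y + B*(-7*y - 4*B)) = 2 + 8*y + B*(-7*y - 4*B))
w(c(0, 3), 8)*135300 = (2 - 4*8² + 8*(-2 + 2*0) - 7*8*(-2 + 2*0))*135300 = (2 - 4*64 + 8*(-2 + 0) - 7*8*(-2 + 0))*135300 = (2 - 256 + 8*(-2) - 7*8*(-2))*135300 = (2 - 256 - 16 + 112)*135300 = -158*135300 = -21377400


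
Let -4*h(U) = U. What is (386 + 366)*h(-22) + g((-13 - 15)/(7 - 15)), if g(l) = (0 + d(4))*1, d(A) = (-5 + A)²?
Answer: 4137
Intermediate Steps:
h(U) = -U/4
g(l) = 1 (g(l) = (0 + (-5 + 4)²)*1 = (0 + (-1)²)*1 = (0 + 1)*1 = 1*1 = 1)
(386 + 366)*h(-22) + g((-13 - 15)/(7 - 15)) = (386 + 366)*(-¼*(-22)) + 1 = 752*(11/2) + 1 = 4136 + 1 = 4137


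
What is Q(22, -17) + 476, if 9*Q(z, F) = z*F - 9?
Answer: 3901/9 ≈ 433.44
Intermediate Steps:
Q(z, F) = -1 + F*z/9 (Q(z, F) = (z*F - 9)/9 = (F*z - 9)/9 = (-9 + F*z)/9 = -1 + F*z/9)
Q(22, -17) + 476 = (-1 + (1/9)*(-17)*22) + 476 = (-1 - 374/9) + 476 = -383/9 + 476 = 3901/9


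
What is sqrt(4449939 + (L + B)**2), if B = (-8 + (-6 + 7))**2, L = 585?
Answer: sqrt(4851895) ≈ 2202.7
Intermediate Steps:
B = 49 (B = (-8 + 1)**2 = (-7)**2 = 49)
sqrt(4449939 + (L + B)**2) = sqrt(4449939 + (585 + 49)**2) = sqrt(4449939 + 634**2) = sqrt(4449939 + 401956) = sqrt(4851895)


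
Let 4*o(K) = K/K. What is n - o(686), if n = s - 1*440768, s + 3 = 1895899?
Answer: 5820511/4 ≈ 1.4551e+6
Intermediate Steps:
s = 1895896 (s = -3 + 1895899 = 1895896)
o(K) = 1/4 (o(K) = (K/K)/4 = (1/4)*1 = 1/4)
n = 1455128 (n = 1895896 - 1*440768 = 1895896 - 440768 = 1455128)
n - o(686) = 1455128 - 1*1/4 = 1455128 - 1/4 = 5820511/4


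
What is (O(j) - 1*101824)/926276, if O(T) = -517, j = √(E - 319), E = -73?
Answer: -102341/926276 ≈ -0.11049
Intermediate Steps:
j = 14*I*√2 (j = √(-73 - 319) = √(-392) = 14*I*√2 ≈ 19.799*I)
(O(j) - 1*101824)/926276 = (-517 - 1*101824)/926276 = (-517 - 101824)*(1/926276) = -102341*1/926276 = -102341/926276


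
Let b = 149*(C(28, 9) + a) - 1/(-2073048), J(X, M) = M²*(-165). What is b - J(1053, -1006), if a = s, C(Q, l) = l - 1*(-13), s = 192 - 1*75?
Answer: 346212803842249/2073048 ≈ 1.6701e+8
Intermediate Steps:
s = 117 (s = 192 - 75 = 117)
C(Q, l) = 13 + l (C(Q, l) = l + 13 = 13 + l)
a = 117
J(X, M) = -165*M²
b = 42934897129/2073048 (b = 149*((13 + 9) + 117) - 1/(-2073048) = 149*(22 + 117) - 1*(-1/2073048) = 149*139 + 1/2073048 = 20711 + 1/2073048 = 42934897129/2073048 ≈ 20711.)
b - J(1053, -1006) = 42934897129/2073048 - (-165)*(-1006)² = 42934897129/2073048 - (-165)*1012036 = 42934897129/2073048 - 1*(-166985940) = 42934897129/2073048 + 166985940 = 346212803842249/2073048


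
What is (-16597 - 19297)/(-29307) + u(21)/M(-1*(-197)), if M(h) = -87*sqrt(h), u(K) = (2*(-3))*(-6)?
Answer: 35894/29307 - 12*sqrt(197)/5713 ≈ 1.1953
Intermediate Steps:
u(K) = 36 (u(K) = -6*(-6) = 36)
(-16597 - 19297)/(-29307) + u(21)/M(-1*(-197)) = (-16597 - 19297)/(-29307) + 36/((-87*sqrt(197))) = -35894*(-1/29307) + 36/((-87*sqrt(197))) = 35894/29307 + 36*(-sqrt(197)/17139) = 35894/29307 - 12*sqrt(197)/5713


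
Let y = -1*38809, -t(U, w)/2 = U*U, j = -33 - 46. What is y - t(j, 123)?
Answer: -26327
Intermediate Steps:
j = -79
t(U, w) = -2*U² (t(U, w) = -2*U*U = -2*U²)
y = -38809
y - t(j, 123) = -38809 - (-2)*(-79)² = -38809 - (-2)*6241 = -38809 - 1*(-12482) = -38809 + 12482 = -26327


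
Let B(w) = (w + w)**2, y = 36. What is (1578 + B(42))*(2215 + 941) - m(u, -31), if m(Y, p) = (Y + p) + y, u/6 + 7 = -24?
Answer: 27249085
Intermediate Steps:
B(w) = 4*w**2 (B(w) = (2*w)**2 = 4*w**2)
u = -186 (u = -42 + 6*(-24) = -42 - 144 = -186)
m(Y, p) = 36 + Y + p (m(Y, p) = (Y + p) + 36 = 36 + Y + p)
(1578 + B(42))*(2215 + 941) - m(u, -31) = (1578 + 4*42**2)*(2215 + 941) - (36 - 186 - 31) = (1578 + 4*1764)*3156 - 1*(-181) = (1578 + 7056)*3156 + 181 = 8634*3156 + 181 = 27248904 + 181 = 27249085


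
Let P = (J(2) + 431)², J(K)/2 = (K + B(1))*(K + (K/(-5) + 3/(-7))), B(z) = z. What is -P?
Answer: -235039561/1225 ≈ -1.9187e+5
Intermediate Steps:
J(K) = 2*(1 + K)*(-3/7 + 4*K/5) (J(K) = 2*((K + 1)*(K + (K/(-5) + 3/(-7)))) = 2*((1 + K)*(K + (K*(-⅕) + 3*(-⅐)))) = 2*((1 + K)*(K + (-K/5 - 3/7))) = 2*((1 + K)*(K + (-3/7 - K/5))) = 2*((1 + K)*(-3/7 + 4*K/5)) = 2*(1 + K)*(-3/7 + 4*K/5))
P = 235039561/1225 (P = ((-6/7 + (8/5)*2² + (26/35)*2) + 431)² = ((-6/7 + (8/5)*4 + 52/35) + 431)² = ((-6/7 + 32/5 + 52/35) + 431)² = (246/35 + 431)² = (15331/35)² = 235039561/1225 ≈ 1.9187e+5)
-P = -1*235039561/1225 = -235039561/1225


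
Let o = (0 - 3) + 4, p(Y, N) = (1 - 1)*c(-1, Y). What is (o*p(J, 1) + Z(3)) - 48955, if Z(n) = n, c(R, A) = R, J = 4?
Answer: -48952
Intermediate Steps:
p(Y, N) = 0 (p(Y, N) = (1 - 1)*(-1) = 0*(-1) = 0)
o = 1 (o = -3 + 4 = 1)
(o*p(J, 1) + Z(3)) - 48955 = (1*0 + 3) - 48955 = (0 + 3) - 48955 = 3 - 48955 = -48952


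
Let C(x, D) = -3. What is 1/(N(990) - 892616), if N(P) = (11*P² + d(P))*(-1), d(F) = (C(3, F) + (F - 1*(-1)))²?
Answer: -1/12649860 ≈ -7.9052e-8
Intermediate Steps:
d(F) = (-2 + F)² (d(F) = (-3 + (F - 1*(-1)))² = (-3 + (F + 1))² = (-3 + (1 + F))² = (-2 + F)²)
N(P) = -(-2 + P)² - 11*P² (N(P) = (11*P² + (-2 + P)²)*(-1) = ((-2 + P)² + 11*P²)*(-1) = -(-2 + P)² - 11*P²)
1/(N(990) - 892616) = 1/((-4 - 12*990² + 4*990) - 892616) = 1/((-4 - 12*980100 + 3960) - 892616) = 1/((-4 - 11761200 + 3960) - 892616) = 1/(-11757244 - 892616) = 1/(-12649860) = -1/12649860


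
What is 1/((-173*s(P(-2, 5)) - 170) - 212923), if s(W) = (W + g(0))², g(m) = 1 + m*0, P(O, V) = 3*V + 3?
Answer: -1/275546 ≈ -3.6292e-6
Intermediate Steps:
P(O, V) = 3 + 3*V
g(m) = 1 (g(m) = 1 + 0 = 1)
s(W) = (1 + W)² (s(W) = (W + 1)² = (1 + W)²)
1/((-173*s(P(-2, 5)) - 170) - 212923) = 1/((-173*(1 + (3 + 3*5))² - 170) - 212923) = 1/((-173*(1 + (3 + 15))² - 170) - 212923) = 1/((-173*(1 + 18)² - 170) - 212923) = 1/((-173*19² - 170) - 212923) = 1/((-173*361 - 170) - 212923) = 1/((-62453 - 170) - 212923) = 1/(-62623 - 212923) = 1/(-275546) = -1/275546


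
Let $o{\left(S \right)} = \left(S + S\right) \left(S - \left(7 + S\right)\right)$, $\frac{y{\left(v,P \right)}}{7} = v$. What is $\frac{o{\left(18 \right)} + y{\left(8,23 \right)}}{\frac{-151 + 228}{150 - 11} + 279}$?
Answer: $- \frac{13622}{19429} \approx -0.70112$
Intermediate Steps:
$y{\left(v,P \right)} = 7 v$
$o{\left(S \right)} = - 14 S$ ($o{\left(S \right)} = 2 S \left(-7\right) = - 14 S$)
$\frac{o{\left(18 \right)} + y{\left(8,23 \right)}}{\frac{-151 + 228}{150 - 11} + 279} = \frac{\left(-14\right) 18 + 7 \cdot 8}{\frac{-151 + 228}{150 - 11} + 279} = \frac{-252 + 56}{\frac{77}{139} + 279} = - \frac{196}{77 \cdot \frac{1}{139} + 279} = - \frac{196}{\frac{77}{139} + 279} = - \frac{196}{\frac{38858}{139}} = \left(-196\right) \frac{139}{38858} = - \frac{13622}{19429}$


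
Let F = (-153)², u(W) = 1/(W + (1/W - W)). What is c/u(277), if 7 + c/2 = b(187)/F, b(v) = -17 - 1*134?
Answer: -328028/6484293 ≈ -0.050588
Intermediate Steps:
u(W) = W (u(W) = 1/(1/W) = W)
F = 23409
b(v) = -151 (b(v) = -17 - 134 = -151)
c = -328028/23409 (c = -14 + 2*(-151/23409) = -14 - 302/23409 = -328028/23409 ≈ -14.013)
c/u(277) = -328028/23409/277 = -328028/23409*1/277 = -328028/6484293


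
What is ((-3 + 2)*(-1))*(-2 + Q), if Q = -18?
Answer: -20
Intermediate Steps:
((-3 + 2)*(-1))*(-2 + Q) = ((-3 + 2)*(-1))*(-2 - 18) = -1*(-1)*(-20) = 1*(-20) = -20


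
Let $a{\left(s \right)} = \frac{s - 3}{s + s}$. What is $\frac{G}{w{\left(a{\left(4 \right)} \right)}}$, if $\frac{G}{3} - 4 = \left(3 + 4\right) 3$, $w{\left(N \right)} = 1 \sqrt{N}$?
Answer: $150 \sqrt{2} \approx 212.13$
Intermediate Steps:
$a{\left(s \right)} = \frac{-3 + s}{2 s}$
$w{\left(N \right)} = \sqrt{N}$
$G = 75$ ($G = 12 + 3 \left(3 + 4\right) 3 = 12 + 3 \cdot 7 \cdot 3 = 12 + 3 \cdot 21 = 12 + 63 = 75$)
$\frac{G}{w{\left(a{\left(4 \right)} \right)}} = \frac{75}{\sqrt{\frac{-3 + 4}{2 \cdot 4}}} = \frac{75}{\sqrt{\frac{1}{2} \cdot \frac{1}{4} \cdot 1}} = \frac{75}{\sqrt{\frac{1}{8}}} = \frac{75}{\frac{1}{4} \sqrt{2}} = 75 \cdot 2 \sqrt{2} = 150 \sqrt{2}$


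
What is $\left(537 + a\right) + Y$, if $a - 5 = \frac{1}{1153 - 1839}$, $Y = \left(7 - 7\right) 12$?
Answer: $\frac{371811}{686} \approx 542.0$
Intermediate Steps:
$Y = 0$ ($Y = 0 \cdot 12 = 0$)
$a = \frac{3429}{686}$ ($a = 5 + \frac{1}{1153 - 1839} = 5 + \frac{1}{-686} = 5 - \frac{1}{686} = \frac{3429}{686} \approx 4.9985$)
$\left(537 + a\right) + Y = \left(537 + \frac{3429}{686}\right) + 0 = \frac{371811}{686} + 0 = \frac{371811}{686}$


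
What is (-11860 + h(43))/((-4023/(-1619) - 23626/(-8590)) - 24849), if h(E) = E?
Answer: 6320826945/13288748201 ≈ 0.47565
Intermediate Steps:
(-11860 + h(43))/((-4023/(-1619) - 23626/(-8590)) - 24849) = (-11860 + 43)/((-4023/(-1619) - 23626/(-8590)) - 24849) = -11817/((-4023*(-1/1619) - 23626*(-1/8590)) - 24849) = -11817/((4023/1619 + 11813/4295) - 24849) = -11817/(36404032/6953605 - 24849) = -11817/(-172753726613/6953605) = -11817*(-6953605/172753726613) = 6320826945/13288748201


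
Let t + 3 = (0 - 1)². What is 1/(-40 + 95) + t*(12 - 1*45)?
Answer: 3631/55 ≈ 66.018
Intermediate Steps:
t = -2 (t = -3 + (0 - 1)² = -3 + (-1)² = -3 + 1 = -2)
1/(-40 + 95) + t*(12 - 1*45) = 1/(-40 + 95) - 2*(12 - 1*45) = 1/55 - 2*(12 - 45) = 1/55 - 2*(-33) = 1/55 + 66 = 3631/55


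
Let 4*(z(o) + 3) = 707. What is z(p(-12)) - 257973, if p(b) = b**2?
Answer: -1031197/4 ≈ -2.5780e+5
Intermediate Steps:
z(o) = 695/4 (z(o) = -3 + (1/4)*707 = -3 + 707/4 = 695/4)
z(p(-12)) - 257973 = 695/4 - 257973 = -1031197/4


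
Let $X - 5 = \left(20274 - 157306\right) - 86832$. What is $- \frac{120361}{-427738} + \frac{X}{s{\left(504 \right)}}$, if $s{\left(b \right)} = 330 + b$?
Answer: $- \frac{23913154967}{89183373} \approx -268.13$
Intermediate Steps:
$X = -223859$ ($X = 5 + \left(\left(20274 - 157306\right) - 86832\right) = 5 - 223864 = -223859$)
$- \frac{120361}{-427738} + \frac{X}{s{\left(504 \right)}} = - \frac{120361}{-427738} - \frac{223859}{330 + 504} = \left(-120361\right) \left(- \frac{1}{427738}\right) - \frac{223859}{834} = \frac{120361}{427738} - \frac{223859}{834} = - \frac{23913154967}{89183373}$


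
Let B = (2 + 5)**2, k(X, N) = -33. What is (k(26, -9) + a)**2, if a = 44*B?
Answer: 4507129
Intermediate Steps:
B = 49 (B = 7**2 = 49)
a = 2156 (a = 44*49 = 2156)
(k(26, -9) + a)**2 = (-33 + 2156)**2 = 2123**2 = 4507129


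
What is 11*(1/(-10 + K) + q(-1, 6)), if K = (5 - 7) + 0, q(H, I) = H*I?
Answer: -803/12 ≈ -66.917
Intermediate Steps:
K = -2 (K = -2 + 0 = -2)
11*(1/(-10 + K) + q(-1, 6)) = 11*(1/(-10 - 2) - 1*6) = 11*(1/(-12) - 6) = 11*(-1/12 - 6) = 11*(-73/12) = -803/12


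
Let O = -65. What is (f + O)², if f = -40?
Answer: 11025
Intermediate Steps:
(f + O)² = (-40 - 65)² = (-105)² = 11025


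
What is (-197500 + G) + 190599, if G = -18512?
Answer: -25413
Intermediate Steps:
(-197500 + G) + 190599 = (-197500 - 18512) + 190599 = -216012 + 190599 = -25413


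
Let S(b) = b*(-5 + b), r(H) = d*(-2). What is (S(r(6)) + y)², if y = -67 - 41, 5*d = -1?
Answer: 7540516/625 ≈ 12065.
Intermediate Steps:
d = -⅕ (d = (⅕)*(-1) = -⅕ ≈ -0.20000)
r(H) = ⅖ (r(H) = -⅕*(-2) = ⅖)
y = -108
(S(r(6)) + y)² = (2*(-5 + ⅖)/5 - 108)² = ((⅖)*(-23/5) - 108)² = (-46/25 - 108)² = (-2746/25)² = 7540516/625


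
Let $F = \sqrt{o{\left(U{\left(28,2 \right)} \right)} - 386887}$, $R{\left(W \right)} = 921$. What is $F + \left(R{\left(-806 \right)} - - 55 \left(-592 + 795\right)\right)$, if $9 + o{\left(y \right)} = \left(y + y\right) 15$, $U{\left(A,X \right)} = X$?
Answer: $12086 + 2 i \sqrt{96709} \approx 12086.0 + 621.96 i$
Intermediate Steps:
$o{\left(y \right)} = -9 + 30 y$ ($o{\left(y \right)} = -9 + \left(y + y\right) 15 = -9 + 2 y 15 = -9 + 30 y$)
$F = 2 i \sqrt{96709}$ ($F = \sqrt{\left(-9 + 30 \cdot 2\right) - 386887} = \sqrt{\left(-9 + 60\right) - 386887} = \sqrt{51 - 386887} = \sqrt{-386836} = 2 i \sqrt{96709} \approx 621.96 i$)
$F + \left(R{\left(-806 \right)} - - 55 \left(-592 + 795\right)\right) = 2 i \sqrt{96709} - \left(-921 - 55 \left(-592 + 795\right)\right) = 2 i \sqrt{96709} - \left(-921 - 11165\right) = 2 i \sqrt{96709} + \left(921 - -11165\right) = 2 i \sqrt{96709} + \left(921 + 11165\right) = 2 i \sqrt{96709} + 12086 = 12086 + 2 i \sqrt{96709}$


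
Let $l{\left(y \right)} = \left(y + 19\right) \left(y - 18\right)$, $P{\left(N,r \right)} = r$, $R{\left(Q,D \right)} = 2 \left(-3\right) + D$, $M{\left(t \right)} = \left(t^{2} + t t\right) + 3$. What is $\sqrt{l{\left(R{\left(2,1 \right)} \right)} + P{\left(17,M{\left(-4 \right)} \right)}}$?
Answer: $i \sqrt{287} \approx 16.941 i$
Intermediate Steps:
$M{\left(t \right)} = 3 + 2 t^{2}$ ($M{\left(t \right)} = \left(t^{2} + t^{2}\right) + 3 = 2 t^{2} + 3 = 3 + 2 t^{2}$)
$R{\left(Q,D \right)} = -6 + D$
$l{\left(y \right)} = \left(-18 + y\right) \left(19 + y\right)$ ($l{\left(y \right)} = \left(19 + y\right) \left(-18 + y\right) = \left(-18 + y\right) \left(19 + y\right)$)
$\sqrt{l{\left(R{\left(2,1 \right)} \right)} + P{\left(17,M{\left(-4 \right)} \right)}} = \sqrt{\left(-342 + \left(-6 + 1\right) + \left(-6 + 1\right)^{2}\right) + \left(3 + 2 \left(-4\right)^{2}\right)} = \sqrt{\left(-342 - 5 + \left(-5\right)^{2}\right) + \left(3 + 2 \cdot 16\right)} = \sqrt{\left(-342 - 5 + 25\right) + \left(3 + 32\right)} = \sqrt{-322 + 35} = \sqrt{-287} = i \sqrt{287}$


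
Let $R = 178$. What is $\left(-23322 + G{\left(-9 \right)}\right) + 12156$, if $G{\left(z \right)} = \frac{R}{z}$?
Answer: $- \frac{100672}{9} \approx -11186.0$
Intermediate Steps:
$G{\left(z \right)} = \frac{178}{z}$
$\left(-23322 + G{\left(-9 \right)}\right) + 12156 = \left(-23322 + \frac{178}{-9}\right) + 12156 = \left(-23322 + 178 \left(- \frac{1}{9}\right)\right) + 12156 = \left(-23322 - \frac{178}{9}\right) + 12156 = - \frac{210076}{9} + 12156 = - \frac{100672}{9}$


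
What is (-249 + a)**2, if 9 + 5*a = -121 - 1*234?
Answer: 2588881/25 ≈ 1.0356e+5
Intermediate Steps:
a = -364/5 (a = -9/5 + (-121 - 1*234)/5 = -9/5 + (-121 - 234)/5 = -9/5 + (1/5)*(-355) = -9/5 - 71 = -364/5 ≈ -72.800)
(-249 + a)**2 = (-249 - 364/5)**2 = (-1609/5)**2 = 2588881/25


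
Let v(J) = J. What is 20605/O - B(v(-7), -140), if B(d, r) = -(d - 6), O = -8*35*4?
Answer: -7033/224 ≈ -31.397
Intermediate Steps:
O = -1120 (O = -280*4 = -1120)
B(d, r) = 6 - d (B(d, r) = -(-6 + d) = 6 - d)
20605/O - B(v(-7), -140) = 20605/(-1120) - (6 - 1*(-7)) = 20605*(-1/1120) - (6 + 7) = -4121/224 - 1*13 = -4121/224 - 13 = -7033/224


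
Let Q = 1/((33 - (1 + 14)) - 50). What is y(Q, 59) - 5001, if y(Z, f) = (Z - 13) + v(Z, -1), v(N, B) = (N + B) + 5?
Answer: -80161/16 ≈ -5010.1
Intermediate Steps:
Q = -1/32 (Q = 1/((33 - 1*15) - 50) = 1/((33 - 15) - 50) = 1/(18 - 50) = 1/(-32) = -1/32 ≈ -0.031250)
v(N, B) = 5 + B + N (v(N, B) = (B + N) + 5 = 5 + B + N)
y(Z, f) = -9 + 2*Z (y(Z, f) = (Z - 13) + (5 - 1 + Z) = (-13 + Z) + (4 + Z) = -9 + 2*Z)
y(Q, 59) - 5001 = (-9 + 2*(-1/32)) - 5001 = (-9 - 1/16) - 5001 = -145/16 - 5001 = -80161/16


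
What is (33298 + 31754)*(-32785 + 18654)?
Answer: -919249812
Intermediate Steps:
(33298 + 31754)*(-32785 + 18654) = 65052*(-14131) = -919249812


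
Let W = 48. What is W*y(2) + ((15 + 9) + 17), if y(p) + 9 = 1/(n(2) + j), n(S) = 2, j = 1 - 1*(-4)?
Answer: -2689/7 ≈ -384.14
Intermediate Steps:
j = 5 (j = 1 + 4 = 5)
y(p) = -62/7 (y(p) = -9 + 1/(2 + 5) = -9 + 1/7 = -9 + ⅐ = -62/7)
W*y(2) + ((15 + 9) + 17) = 48*(-62/7) + ((15 + 9) + 17) = -2976/7 + (24 + 17) = -2976/7 + 41 = -2689/7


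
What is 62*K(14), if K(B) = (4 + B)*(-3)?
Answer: -3348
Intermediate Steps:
K(B) = -12 - 3*B
62*K(14) = 62*(-12 - 3*14) = 62*(-12 - 42) = 62*(-54) = -3348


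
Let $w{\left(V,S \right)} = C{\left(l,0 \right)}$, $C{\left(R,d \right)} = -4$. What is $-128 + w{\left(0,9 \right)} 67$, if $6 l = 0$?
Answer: $-396$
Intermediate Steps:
$l = 0$ ($l = \frac{1}{6} \cdot 0 = 0$)
$w{\left(V,S \right)} = -4$
$-128 + w{\left(0,9 \right)} 67 = -128 - 268 = -396$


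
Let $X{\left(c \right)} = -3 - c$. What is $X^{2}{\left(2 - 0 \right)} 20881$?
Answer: $522025$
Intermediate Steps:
$X^{2}{\left(2 - 0 \right)} 20881 = \left(-3 - \left(2 - 0\right)\right)^{2} \cdot 20881 = \left(-3 - \left(2 + 0\right)\right)^{2} \cdot 20881 = \left(-3 - 2\right)^{2} \cdot 20881 = \left(-5\right)^{2} \cdot 20881 = 25 \cdot 20881 = 522025$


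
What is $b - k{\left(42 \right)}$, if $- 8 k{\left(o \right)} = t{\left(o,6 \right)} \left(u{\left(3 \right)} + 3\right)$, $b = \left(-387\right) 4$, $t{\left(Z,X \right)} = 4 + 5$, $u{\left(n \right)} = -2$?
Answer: $- \frac{12375}{8} \approx -1546.9$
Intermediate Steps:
$t{\left(Z,X \right)} = 9$
$b = -1548$
$k{\left(o \right)} = - \frac{9}{8}$ ($k{\left(o \right)} = - \frac{9 \left(-2 + 3\right)}{8} = - \frac{9 \cdot 1}{8} = \left(- \frac{1}{8}\right) 9 = - \frac{9}{8}$)
$b - k{\left(42 \right)} = -1548 - - \frac{9}{8} = -1548 + \frac{9}{8} = - \frac{12375}{8}$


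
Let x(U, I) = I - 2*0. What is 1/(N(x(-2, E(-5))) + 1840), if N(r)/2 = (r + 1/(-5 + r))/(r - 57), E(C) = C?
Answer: 310/570451 ≈ 0.00054343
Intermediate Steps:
x(U, I) = I (x(U, I) = I + 0 = I)
N(r) = 2*(r + 1/(-5 + r))/(-57 + r) (N(r) = 2*((r + 1/(-5 + r))/(r - 57)) = 2*((r + 1/(-5 + r))/(-57 + r)) = 2*(r + 1/(-5 + r))/(-57 + r))
1/(N(x(-2, E(-5))) + 1840) = 1/(2*(1 + (-5)² - 5*(-5))/(285 + (-5)² - 62*(-5)) + 1840) = 1/(2*(1 + 25 + 25)/(285 + 25 + 310) + 1840) = 1/(2*51/620 + 1840) = 1/(2*(1/620)*51 + 1840) = 1/(51/310 + 1840) = 1/(570451/310) = 310/570451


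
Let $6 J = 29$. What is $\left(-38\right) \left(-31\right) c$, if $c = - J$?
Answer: $- \frac{17081}{3} \approx -5693.7$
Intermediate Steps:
$J = \frac{29}{6}$ ($J = \frac{1}{6} \cdot 29 = \frac{29}{6} \approx 4.8333$)
$c = - \frac{29}{6}$ ($c = \left(-1\right) \frac{29}{6} = - \frac{29}{6} \approx -4.8333$)
$\left(-38\right) \left(-31\right) c = \left(-38\right) \left(-31\right) \left(- \frac{29}{6}\right) = 1178 \left(- \frac{29}{6}\right) = - \frac{17081}{3}$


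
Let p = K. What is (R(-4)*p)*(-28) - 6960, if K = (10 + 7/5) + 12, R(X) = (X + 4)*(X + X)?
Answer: -6960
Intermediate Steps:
R(X) = 2*X*(4 + X) (R(X) = (4 + X)*(2*X) = 2*X*(4 + X))
K = 117/5 (K = (10 + 7*(1/5)) + 12 = (10 + 7/5) + 12 = 57/5 + 12 = 117/5 ≈ 23.400)
p = 117/5 ≈ 23.400
(R(-4)*p)*(-28) - 6960 = ((2*(-4)*(4 - 4))*(117/5))*(-28) - 6960 = ((2*(-4)*0)*(117/5))*(-28) - 6960 = (0*(117/5))*(-28) - 6960 = 0*(-28) - 6960 = 0 - 6960 = -6960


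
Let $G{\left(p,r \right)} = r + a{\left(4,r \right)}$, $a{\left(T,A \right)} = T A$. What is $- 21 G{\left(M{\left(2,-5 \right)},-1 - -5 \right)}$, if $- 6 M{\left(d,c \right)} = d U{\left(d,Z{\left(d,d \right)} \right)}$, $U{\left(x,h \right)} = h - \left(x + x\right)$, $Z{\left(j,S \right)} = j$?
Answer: $-420$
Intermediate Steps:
$a{\left(T,A \right)} = A T$
$U{\left(x,h \right)} = h - 2 x$
$M{\left(d,c \right)} = \frac{d^{2}}{6}$ ($M{\left(d,c \right)} = - \frac{d \left(d - 2 d\right)}{6} = - \frac{d \left(- d\right)}{6} = - \frac{\left(-1\right) d^{2}}{6} = \frac{d^{2}}{6}$)
$G{\left(p,r \right)} = 5 r$ ($G{\left(p,r \right)} = r + r 4 = r + 4 r = 5 r$)
$- 21 G{\left(M{\left(2,-5 \right)},-1 - -5 \right)} = - 21 \cdot 5 \left(-1 - -5\right) = - 21 \cdot 5 \left(-1 + 5\right) = - 21 \cdot 5 \cdot 4 = \left(-21\right) 20 = -420$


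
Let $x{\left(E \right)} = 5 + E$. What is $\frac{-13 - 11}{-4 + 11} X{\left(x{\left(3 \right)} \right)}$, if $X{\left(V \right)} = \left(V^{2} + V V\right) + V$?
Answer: $- \frac{3264}{7} \approx -466.29$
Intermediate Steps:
$X{\left(V \right)} = V + 2 V^{2}$ ($X{\left(V \right)} = \left(V^{2} + V^{2}\right) + V = 2 V^{2} + V = V + 2 V^{2}$)
$\frac{-13 - 11}{-4 + 11} X{\left(x{\left(3 \right)} \right)} = \frac{-13 - 11}{-4 + 11} \left(5 + 3\right) \left(1 + 2 \left(5 + 3\right)\right) = - \frac{24}{7} \cdot 8 \left(1 + 2 \cdot 8\right) = \left(-24\right) \frac{1}{7} \cdot 8 \left(1 + 16\right) = - \frac{24 \cdot 8 \cdot 17}{7} = \left(- \frac{24}{7}\right) 136 = - \frac{3264}{7}$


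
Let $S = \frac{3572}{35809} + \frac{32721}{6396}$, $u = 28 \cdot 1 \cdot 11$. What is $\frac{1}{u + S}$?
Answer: $\frac{5872676}{1839413767} \approx 0.0031927$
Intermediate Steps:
$u = 308$ ($u = 28 \cdot 11 = 308$)
$S = \frac{30629559}{5872676}$ ($S = 3572 \cdot \frac{1}{35809} + 32721 \cdot \frac{1}{6396} = \frac{3572}{35809} + \frac{839}{164} = \frac{30629559}{5872676} \approx 5.2156$)
$\frac{1}{u + S} = \frac{1}{308 + \frac{30629559}{5872676}} = \frac{1}{\frac{1839413767}{5872676}} = \frac{5872676}{1839413767}$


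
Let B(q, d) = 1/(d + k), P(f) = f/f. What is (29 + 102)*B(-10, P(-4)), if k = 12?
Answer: 131/13 ≈ 10.077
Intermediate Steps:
P(f) = 1
B(q, d) = 1/(12 + d) (B(q, d) = 1/(d + 12) = 1/(12 + d))
(29 + 102)*B(-10, P(-4)) = (29 + 102)/(12 + 1) = 131/13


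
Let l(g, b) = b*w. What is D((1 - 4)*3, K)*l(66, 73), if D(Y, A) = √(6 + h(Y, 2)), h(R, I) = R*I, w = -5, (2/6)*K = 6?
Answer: -730*I*√3 ≈ -1264.4*I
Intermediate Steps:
K = 18 (K = 3*6 = 18)
h(R, I) = I*R
D(Y, A) = √(6 + 2*Y)
l(g, b) = -5*b (l(g, b) = b*(-5) = -5*b)
D((1 - 4)*3, K)*l(66, 73) = √(6 + 2*((1 - 4)*3))*(-5*73) = √(6 + 2*(-3*3))*(-365) = √(6 + 2*(-9))*(-365) = √(6 - 18)*(-365) = √(-12)*(-365) = (2*I*√3)*(-365) = -730*I*√3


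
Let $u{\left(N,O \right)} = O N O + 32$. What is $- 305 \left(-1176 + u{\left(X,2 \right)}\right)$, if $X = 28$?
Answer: $314760$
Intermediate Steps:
$u{\left(N,O \right)} = 32 + N O^{2}$ ($u{\left(N,O \right)} = N O O + 32 = N O^{2} + 32 = 32 + N O^{2}$)
$- 305 \left(-1176 + u{\left(X,2 \right)}\right) = - 305 \left(-1176 + \left(32 + 28 \cdot 2^{2}\right)\right) = - 305 \left(-1176 + \left(32 + 28 \cdot 4\right)\right) = - 305 \left(-1176 + \left(32 + 112\right)\right) = - 305 \left(-1176 + 144\right) = \left(-305\right) \left(-1032\right) = 314760$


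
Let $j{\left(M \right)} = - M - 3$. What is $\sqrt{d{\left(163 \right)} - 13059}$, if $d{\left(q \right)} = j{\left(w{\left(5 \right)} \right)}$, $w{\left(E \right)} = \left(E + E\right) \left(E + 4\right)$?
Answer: $4 i \sqrt{822} \approx 114.68 i$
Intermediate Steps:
$w{\left(E \right)} = 2 E \left(4 + E\right)$
$j{\left(M \right)} = -3 - M$
$d{\left(q \right)} = -93$ ($d{\left(q \right)} = -3 - 2 \cdot 5 \left(4 + 5\right) = -3 - 2 \cdot 5 \cdot 9 = -3 - 90 = -93$)
$\sqrt{d{\left(163 \right)} - 13059} = \sqrt{-93 - 13059} = \sqrt{-13152} = 4 i \sqrt{822}$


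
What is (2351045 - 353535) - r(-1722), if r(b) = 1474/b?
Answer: 1719856847/861 ≈ 1.9975e+6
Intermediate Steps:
(2351045 - 353535) - r(-1722) = (2351045 - 353535) - 1474/(-1722) = 1997510 - 1474*(-1)/1722 = 1997510 - 1*(-737/861) = 1997510 + 737/861 = 1719856847/861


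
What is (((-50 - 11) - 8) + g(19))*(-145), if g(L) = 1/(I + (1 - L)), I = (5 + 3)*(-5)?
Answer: 20015/2 ≈ 10008.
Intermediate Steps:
I = -40 (I = 8*(-5) = -40)
g(L) = 1/(-39 - L) (g(L) = 1/(-40 + (1 - L)) = 1/(-39 - L))
(((-50 - 11) - 8) + g(19))*(-145) = (((-50 - 11) - 8) - 1/(39 + 19))*(-145) = ((-61 - 8) - 1/58)*(-145) = (-69 - 1*1/58)*(-145) = (-69 - 1/58)*(-145) = -4003/58*(-145) = 20015/2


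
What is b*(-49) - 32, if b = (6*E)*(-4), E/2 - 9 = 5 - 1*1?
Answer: 30544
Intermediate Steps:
E = 26 (E = 18 + 2*(5 - 1*1) = 18 + 2*(5 - 1) = 18 + 2*4 = 18 + 8 = 26)
b = -624 (b = (6*26)*(-4) = 156*(-4) = -624)
b*(-49) - 32 = -624*(-49) - 32 = 30576 - 32 = 30544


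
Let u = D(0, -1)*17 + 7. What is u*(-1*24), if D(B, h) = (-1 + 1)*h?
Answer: -168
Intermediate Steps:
D(B, h) = 0 (D(B, h) = 0*h = 0)
u = 7 (u = 0*17 + 7 = 0 + 7 = 7)
u*(-1*24) = 7*(-1*24) = 7*(-24) = -168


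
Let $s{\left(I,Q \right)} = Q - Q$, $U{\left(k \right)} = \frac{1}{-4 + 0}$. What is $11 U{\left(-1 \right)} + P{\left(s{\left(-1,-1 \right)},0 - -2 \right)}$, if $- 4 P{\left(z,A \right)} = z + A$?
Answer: $- \frac{13}{4} \approx -3.25$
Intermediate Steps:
$U{\left(k \right)} = - \frac{1}{4}$ ($U{\left(k \right)} = \frac{1}{-4} = - \frac{1}{4}$)
$s{\left(I,Q \right)} = 0$
$P{\left(z,A \right)} = - \frac{A}{4} - \frac{z}{4}$ ($P{\left(z,A \right)} = - \frac{z + A}{4} = - \frac{A + z}{4} = - \frac{A}{4} - \frac{z}{4}$)
$11 U{\left(-1 \right)} + P{\left(s{\left(-1,-1 \right)},0 - -2 \right)} = 11 \left(- \frac{1}{4}\right) - \frac{0 - -2}{4} = - \frac{11}{4} + \left(- \frac{0 + 2}{4} + 0\right) = - \frac{11}{4} + \left(\left(- \frac{1}{4}\right) 2 + 0\right) = - \frac{11}{4} + \left(- \frac{1}{2} + 0\right) = - \frac{11}{4} - \frac{1}{2} = - \frac{13}{4}$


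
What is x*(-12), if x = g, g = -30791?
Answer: 369492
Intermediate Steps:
x = -30791
x*(-12) = -30791*(-12) = 369492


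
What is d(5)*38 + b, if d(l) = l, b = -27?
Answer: 163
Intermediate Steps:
d(5)*38 + b = 5*38 - 27 = 190 - 27 = 163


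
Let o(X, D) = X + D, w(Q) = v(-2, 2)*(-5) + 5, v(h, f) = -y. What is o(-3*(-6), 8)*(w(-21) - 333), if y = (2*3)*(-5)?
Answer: -12428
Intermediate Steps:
y = -30 (y = 6*(-5) = -30)
v(h, f) = 30 (v(h, f) = -1*(-30) = 30)
w(Q) = -145 (w(Q) = 30*(-5) + 5 = -150 + 5 = -145)
o(X, D) = D + X
o(-3*(-6), 8)*(w(-21) - 333) = (8 - 3*(-6))*(-145 - 333) = (8 + 18)*(-478) = 26*(-478) = -12428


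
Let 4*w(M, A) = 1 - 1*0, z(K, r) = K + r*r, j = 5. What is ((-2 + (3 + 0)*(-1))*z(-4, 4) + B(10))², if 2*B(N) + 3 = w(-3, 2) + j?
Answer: 221841/64 ≈ 3466.3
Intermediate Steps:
z(K, r) = K + r²
w(M, A) = ¼ (w(M, A) = (1 - 1*0)/4 = (1 + 0)/4 = (¼)*1 = ¼)
B(N) = 9/8 (B(N) = -3/2 + (¼ + 5)/2 = -3/2 + (½)*(21/4) = -3/2 + 21/8 = 9/8)
((-2 + (3 + 0)*(-1))*z(-4, 4) + B(10))² = ((-2 + (3 + 0)*(-1))*(-4 + 4²) + 9/8)² = ((-2 + 3*(-1))*(-4 + 16) + 9/8)² = ((-2 - 3)*12 + 9/8)² = (-5*12 + 9/8)² = (-60 + 9/8)² = (-471/8)² = 221841/64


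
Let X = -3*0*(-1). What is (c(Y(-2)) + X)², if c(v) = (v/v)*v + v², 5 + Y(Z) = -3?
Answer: 3136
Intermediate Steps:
Y(Z) = -8 (Y(Z) = -5 - 3 = -8)
X = 0 (X = 0*(-1) = 0)
c(v) = v + v² (c(v) = 1*v + v² = v + v²)
(c(Y(-2)) + X)² = (-8*(1 - 8) + 0)² = (-8*(-7) + 0)² = (56 + 0)² = 56² = 3136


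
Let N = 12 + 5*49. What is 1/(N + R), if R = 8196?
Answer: 1/8453 ≈ 0.00011830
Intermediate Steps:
N = 257 (N = 12 + 245 = 257)
1/(N + R) = 1/(257 + 8196) = 1/8453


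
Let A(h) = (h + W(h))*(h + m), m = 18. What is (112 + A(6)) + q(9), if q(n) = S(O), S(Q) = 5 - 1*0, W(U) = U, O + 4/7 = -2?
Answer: 405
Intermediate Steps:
O = -18/7 (O = -4/7 - 2 = -18/7 ≈ -2.5714)
S(Q) = 5 (S(Q) = 5 + 0 = 5)
q(n) = 5
A(h) = 2*h*(18 + h) (A(h) = (h + h)*(h + 18) = (2*h)*(18 + h) = 2*h*(18 + h))
(112 + A(6)) + q(9) = (112 + 2*6*(18 + 6)) + 5 = (112 + 2*6*24) + 5 = (112 + 288) + 5 = 400 + 5 = 405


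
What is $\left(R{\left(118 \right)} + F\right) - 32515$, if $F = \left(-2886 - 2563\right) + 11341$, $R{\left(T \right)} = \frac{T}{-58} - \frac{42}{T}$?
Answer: $- \frac{45556043}{1711} \approx -26625.0$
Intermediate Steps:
$R{\left(T \right)} = - \frac{42}{T} - \frac{T}{58}$ ($R{\left(T \right)} = T \left(- \frac{1}{58}\right) - \frac{42}{T} = - \frac{T}{58} - \frac{42}{T} = - \frac{42}{T} - \frac{T}{58}$)
$F = 5892$ ($F = -5449 + 11341 = 5892$)
$\left(R{\left(118 \right)} + F\right) - 32515 = \left(\left(- \frac{42}{118} - \frac{59}{29}\right) + 5892\right) - 32515 = \left(\left(\left(-42\right) \frac{1}{118} - \frac{59}{29}\right) + 5892\right) - 32515 = \left(\left(- \frac{21}{59} - \frac{59}{29}\right) + 5892\right) - 32515 = \left(- \frac{4090}{1711} + 5892\right) - 32515 = \frac{10077122}{1711} - 32515 = - \frac{45556043}{1711}$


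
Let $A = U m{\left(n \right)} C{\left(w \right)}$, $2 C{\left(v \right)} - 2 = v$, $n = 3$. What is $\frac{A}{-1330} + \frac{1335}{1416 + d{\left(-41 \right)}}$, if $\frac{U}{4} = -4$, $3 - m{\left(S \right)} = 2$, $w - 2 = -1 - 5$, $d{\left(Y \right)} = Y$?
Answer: $\frac{35071}{36575} \approx 0.95888$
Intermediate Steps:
$w = -4$ ($w = 2 - 6 = -4$)
$C{\left(v \right)} = 1 + \frac{v}{2}$
$m{\left(S \right)} = 1$ ($m{\left(S \right)} = 3 - 2 = 1$)
$U = -16$ ($U = 4 \left(-4\right) = -16$)
$A = 16$ ($A = \left(-16\right) 1 \left(1 + \frac{1}{2} \left(-4\right)\right) = - 16 \left(1 - 2\right) = \left(-16\right) \left(-1\right) = 16$)
$\frac{A}{-1330} + \frac{1335}{1416 + d{\left(-41 \right)}} = \frac{16}{-1330} + \frac{1335}{1416 - 41} = 16 \left(- \frac{1}{1330}\right) + \frac{1335}{1375} = - \frac{8}{665} + 1335 \cdot \frac{1}{1375} = - \frac{8}{665} + \frac{267}{275} = \frac{35071}{36575}$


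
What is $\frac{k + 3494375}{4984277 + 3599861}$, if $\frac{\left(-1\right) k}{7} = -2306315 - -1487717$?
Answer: $\frac{9224561}{8584138} \approx 1.0746$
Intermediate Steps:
$k = 5730186$ ($k = - 7 \left(-2306315 - -1487717\right) = - 7 \left(-2306315 + 1487717\right) = \left(-7\right) \left(-818598\right) = 5730186$)
$\frac{k + 3494375}{4984277 + 3599861} = \frac{5730186 + 3494375}{4984277 + 3599861} = \frac{9224561}{8584138}$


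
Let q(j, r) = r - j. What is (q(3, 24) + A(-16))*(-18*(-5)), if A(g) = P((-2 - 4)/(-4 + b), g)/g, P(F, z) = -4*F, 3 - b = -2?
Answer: 1755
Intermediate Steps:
b = 5 (b = 3 - 1*(-2) = 3 + 2 = 5)
A(g) = 24/g (A(g) = (-4*(-2 - 4)/(-4 + 5))/g = (-(-24)/1)/g = (-(-24))/g = (-4*(-6))/g = 24/g)
(q(3, 24) + A(-16))*(-18*(-5)) = ((24 - 1*3) + 24/(-16))*(-18*(-5)) = ((24 - 3) + 24*(-1/16))*90 = (21 - 3/2)*90 = (39/2)*90 = 1755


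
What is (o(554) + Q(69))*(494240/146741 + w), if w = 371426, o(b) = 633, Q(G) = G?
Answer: 38261749668012/146741 ≈ 2.6074e+8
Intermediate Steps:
(o(554) + Q(69))*(494240/146741 + w) = (633 + 69)*(494240/146741 + 371426) = 702*(494240*(1/146741) + 371426) = 702*(494240/146741 + 371426) = 702*(54503916906/146741) = 38261749668012/146741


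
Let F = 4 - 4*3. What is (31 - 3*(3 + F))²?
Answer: 2116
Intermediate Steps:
F = -8 (F = 4 - 12 = -8)
(31 - 3*(3 + F))² = (31 - 3*(3 - 8))² = (31 - 3*(-5))² = (31 + 15)² = 46² = 2116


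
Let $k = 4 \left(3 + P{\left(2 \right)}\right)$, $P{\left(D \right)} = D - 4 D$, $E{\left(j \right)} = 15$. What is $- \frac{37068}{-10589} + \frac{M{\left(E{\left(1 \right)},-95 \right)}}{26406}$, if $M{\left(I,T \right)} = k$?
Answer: $\frac{163115090}{46602189} \approx 3.5002$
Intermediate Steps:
$P{\left(D \right)} = - 3 D$
$k = -12$ ($k = 4 \left(3 - 6\right) = 4 \left(-3\right) = -12$)
$M{\left(I,T \right)} = -12$
$- \frac{37068}{-10589} + \frac{M{\left(E{\left(1 \right)},-95 \right)}}{26406} = - \frac{37068}{-10589} - \frac{12}{26406} = \left(-37068\right) \left(- \frac{1}{10589}\right) - \frac{2}{4401} = \frac{37068}{10589} - \frac{2}{4401} = \frac{163115090}{46602189}$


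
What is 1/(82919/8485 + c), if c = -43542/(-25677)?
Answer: 24207705/277618337 ≈ 0.087198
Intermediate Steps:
c = 4838/2853 (c = -43542*(-1/25677) = 4838/2853 ≈ 1.6958)
1/(82919/8485 + c) = 1/(82919/8485 + 4838/2853) = 1/(277618337/24207705) = 24207705/277618337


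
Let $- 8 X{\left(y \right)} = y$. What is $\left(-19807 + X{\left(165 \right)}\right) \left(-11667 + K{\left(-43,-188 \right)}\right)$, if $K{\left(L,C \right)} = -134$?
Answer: $\frac{1871886421}{8} \approx 2.3399 \cdot 10^{8}$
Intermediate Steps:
$X{\left(y \right)} = - \frac{y}{8}$
$\left(-19807 + X{\left(165 \right)}\right) \left(-11667 + K{\left(-43,-188 \right)}\right) = \left(-19807 - \frac{165}{8}\right) \left(-11667 - 134\right) = \left(-19807 - \frac{165}{8}\right) \left(-11801\right) = \left(- \frac{158621}{8}\right) \left(-11801\right) = \frac{1871886421}{8}$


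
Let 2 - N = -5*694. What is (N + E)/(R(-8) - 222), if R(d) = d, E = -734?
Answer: -1369/115 ≈ -11.904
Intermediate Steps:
N = 3472 (N = 2 - (-5)*694 = 2 - 1*(-3470) = 2 + 3470 = 3472)
(N + E)/(R(-8) - 222) = (3472 - 734)/(-8 - 222) = 2738/(-230) = 2738*(-1/230) = -1369/115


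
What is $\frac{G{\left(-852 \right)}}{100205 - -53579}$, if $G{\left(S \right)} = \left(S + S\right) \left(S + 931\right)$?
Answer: $- \frac{16827}{19223} \approx -0.87536$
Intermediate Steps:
$G{\left(S \right)} = 2 S \left(931 + S\right)$
$\frac{G{\left(-852 \right)}}{100205 - -53579} = \frac{2 \left(-852\right) \left(931 - 852\right)}{100205 - -53579} = \frac{2 \left(-852\right) 79}{100205 + 53579} = - \frac{134616}{153784} = \left(-134616\right) \frac{1}{153784} = - \frac{16827}{19223}$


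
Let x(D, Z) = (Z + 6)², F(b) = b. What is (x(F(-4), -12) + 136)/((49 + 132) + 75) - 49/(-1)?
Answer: 3179/64 ≈ 49.672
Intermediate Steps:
x(D, Z) = (6 + Z)²
(x(F(-4), -12) + 136)/((49 + 132) + 75) - 49/(-1) = ((6 - 12)² + 136)/((49 + 132) + 75) - 49/(-1) = ((-6)² + 136)/(181 + 75) - 49*(-1) = (36 + 136)/256 + 49 = 172*(1/256) + 49 = 43/64 + 49 = 3179/64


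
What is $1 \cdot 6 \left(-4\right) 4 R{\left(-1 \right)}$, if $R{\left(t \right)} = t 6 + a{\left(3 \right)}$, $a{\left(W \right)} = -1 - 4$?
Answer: $1056$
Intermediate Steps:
$a{\left(W \right)} = -5$ ($a{\left(W \right)} = -1 - 4 = -5$)
$R{\left(t \right)} = -5 + 6 t$ ($R{\left(t \right)} = t 6 - 5 = 6 t - 5 = -5 + 6 t$)
$1 \cdot 6 \left(-4\right) 4 R{\left(-1 \right)} = 1 \cdot 6 \left(-4\right) 4 \left(-5 + 6 \left(-1\right)\right) = 6 \left(-4\right) 4 \left(-5 - 6\right) = \left(-24\right) 4 \left(-11\right) = \left(-96\right) \left(-11\right) = 1056$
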